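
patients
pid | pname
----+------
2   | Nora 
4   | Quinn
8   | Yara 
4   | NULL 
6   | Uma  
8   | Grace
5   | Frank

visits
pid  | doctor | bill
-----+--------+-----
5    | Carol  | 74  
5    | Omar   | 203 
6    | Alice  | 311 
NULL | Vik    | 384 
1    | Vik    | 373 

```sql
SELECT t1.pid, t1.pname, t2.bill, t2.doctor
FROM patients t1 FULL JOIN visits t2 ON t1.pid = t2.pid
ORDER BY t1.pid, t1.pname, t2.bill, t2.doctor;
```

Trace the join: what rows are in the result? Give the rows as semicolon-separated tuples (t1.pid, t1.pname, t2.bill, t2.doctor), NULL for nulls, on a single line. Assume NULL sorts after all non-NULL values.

FULL OUTER JOIN keeps every row from both sides; unmatched rows get NULL for the other side's columns.
Matching on t1.pid = t2.pid. A NULL in a compared column never satisfies the condition.
- pid=2: no t2 row matches, row kept with t2 columns NULL.
- pid=4: no t2 row matches, row kept with t2 columns NULL.
- pid=8: no t2 row matches, row kept with t2 columns NULL.
- pid=4: no t2 row matches, row kept with t2 columns NULL.
- pid=6: 1 matching t2 row(s), so 1 row(s) emitted.
- pid=8: no t2 row matches, row kept with t2 columns NULL.
- pid=5: 2 matching t2 row(s), so 2 row(s) emitted.
- plus 2 unmatched t2 row(s), each kept with NULL t1 columns.
After projecting and ordering:
t1.pid | t1.pname | t2.bill | t2.doctor
2 | Nora | NULL | NULL
4 | Quinn | NULL | NULL
4 | NULL | NULL | NULL
5 | Frank | 74 | Carol
5 | Frank | 203 | Omar
6 | Uma | 311 | Alice
8 | Grace | NULL | NULL
8 | Yara | NULL | NULL
NULL | NULL | 373 | Vik
NULL | NULL | 384 | Vik

(2, Nora, NULL, NULL); (4, Quinn, NULL, NULL); (4, NULL, NULL, NULL); (5, Frank, 74, Carol); (5, Frank, 203, Omar); (6, Uma, 311, Alice); (8, Grace, NULL, NULL); (8, Yara, NULL, NULL); (NULL, NULL, 373, Vik); (NULL, NULL, 384, Vik)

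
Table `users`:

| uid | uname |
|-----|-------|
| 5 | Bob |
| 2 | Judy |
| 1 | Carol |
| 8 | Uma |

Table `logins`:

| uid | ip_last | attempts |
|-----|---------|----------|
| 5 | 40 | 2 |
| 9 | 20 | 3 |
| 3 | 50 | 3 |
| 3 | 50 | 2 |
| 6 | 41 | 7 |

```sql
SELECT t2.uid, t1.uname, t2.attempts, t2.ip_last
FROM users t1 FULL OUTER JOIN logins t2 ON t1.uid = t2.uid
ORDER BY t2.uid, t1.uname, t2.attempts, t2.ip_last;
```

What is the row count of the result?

FULL OUTER JOIN keeps every row from both sides; unmatched rows get NULL for the other side's columns.
Matching on t1.uid = t2.uid.
Matched pairs: 1; unmatched t1 rows kept: 3; unmatched t2 rows kept: 4.
Total: 1 matched + 7 padded = 8 rows.

8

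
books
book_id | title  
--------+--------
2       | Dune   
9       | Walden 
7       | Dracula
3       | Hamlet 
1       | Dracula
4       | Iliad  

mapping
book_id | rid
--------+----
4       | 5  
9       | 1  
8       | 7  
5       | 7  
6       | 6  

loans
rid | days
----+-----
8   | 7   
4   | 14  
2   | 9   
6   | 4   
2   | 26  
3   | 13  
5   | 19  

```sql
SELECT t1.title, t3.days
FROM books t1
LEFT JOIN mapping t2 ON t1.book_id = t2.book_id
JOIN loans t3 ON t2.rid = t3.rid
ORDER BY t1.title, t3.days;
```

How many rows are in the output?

Joins associate left-to-right: books LEFT JOIN mapping on book_id gives 6 intermediate row(s).
Then INNER JOIN `loans t3` on rid: keep only rows whose t2.rid appears in t3.
Result: 1 row(s).

1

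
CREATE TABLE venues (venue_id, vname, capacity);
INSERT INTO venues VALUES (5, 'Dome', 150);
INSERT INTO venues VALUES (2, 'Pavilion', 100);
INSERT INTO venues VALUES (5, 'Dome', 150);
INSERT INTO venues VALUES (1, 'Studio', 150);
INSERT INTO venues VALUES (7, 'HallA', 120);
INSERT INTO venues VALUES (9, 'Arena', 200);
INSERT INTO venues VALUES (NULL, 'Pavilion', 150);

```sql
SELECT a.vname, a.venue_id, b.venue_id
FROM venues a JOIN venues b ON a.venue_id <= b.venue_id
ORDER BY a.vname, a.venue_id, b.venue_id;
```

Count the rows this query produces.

INNER JOIN keeps only pairs where the ON condition holds.
Matching on a.venue_id <= b.venue_id. A NULL in a compared column never satisfies the condition.
- a[0] venue_id=5 → 4 match(es) in b → 4 row(s).
- a[1] venue_id=2 → 5 match(es) in b → 5 row(s).
- a[2] venue_id=5 → 4 match(es) in b → 4 row(s).
- a[3] venue_id=1 → 6 match(es) in b → 6 row(s).
- a[4] venue_id=7 → 2 match(es) in b → 2 row(s).
- a[5] venue_id=9 → 1 match(es) in b → 1 row(s).
- a[6] venue_id=NULL → no match; dropped.
Total: 22 rows.

22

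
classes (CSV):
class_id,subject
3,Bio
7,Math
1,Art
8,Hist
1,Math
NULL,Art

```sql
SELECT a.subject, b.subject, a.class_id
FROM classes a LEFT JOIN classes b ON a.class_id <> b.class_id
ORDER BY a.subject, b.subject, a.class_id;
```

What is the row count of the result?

19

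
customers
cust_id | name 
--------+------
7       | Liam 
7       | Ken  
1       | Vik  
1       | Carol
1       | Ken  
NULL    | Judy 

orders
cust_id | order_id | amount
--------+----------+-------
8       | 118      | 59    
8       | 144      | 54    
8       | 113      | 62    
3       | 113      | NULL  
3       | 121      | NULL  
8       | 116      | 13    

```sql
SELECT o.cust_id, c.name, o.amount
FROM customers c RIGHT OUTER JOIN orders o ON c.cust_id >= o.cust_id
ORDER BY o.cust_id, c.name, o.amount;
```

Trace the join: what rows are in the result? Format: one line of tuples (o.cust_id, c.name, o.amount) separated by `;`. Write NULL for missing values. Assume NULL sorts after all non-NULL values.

RIGHT JOIN keeps every row from `orders`; unmatched rows get NULL for `customers`'s columns.
Matching on c.cust_id >= o.cust_id. A NULL in a compared column never satisfies the condition.
- c row (cust_id=7): matches 2 o row(s) → 2 output row(s).
- c row (cust_id=7): matches 2 o row(s) → 2 output row(s).
- c row (cust_id=1): no match.
- c row (cust_id=1): no match.
- c row (cust_id=1): no match.
- c row (cust_id=NULL): no match.
- plus 4 unmatched o row(s), each kept with NULL c columns.
After projecting and ordering:
o.cust_id | c.name | o.amount
3 | Ken | NULL
3 | Ken | NULL
3 | Liam | NULL
3 | Liam | NULL
8 | NULL | 13
8 | NULL | 54
8 | NULL | 59
8 | NULL | 62

(3, Ken, NULL); (3, Ken, NULL); (3, Liam, NULL); (3, Liam, NULL); (8, NULL, 13); (8, NULL, 54); (8, NULL, 59); (8, NULL, 62)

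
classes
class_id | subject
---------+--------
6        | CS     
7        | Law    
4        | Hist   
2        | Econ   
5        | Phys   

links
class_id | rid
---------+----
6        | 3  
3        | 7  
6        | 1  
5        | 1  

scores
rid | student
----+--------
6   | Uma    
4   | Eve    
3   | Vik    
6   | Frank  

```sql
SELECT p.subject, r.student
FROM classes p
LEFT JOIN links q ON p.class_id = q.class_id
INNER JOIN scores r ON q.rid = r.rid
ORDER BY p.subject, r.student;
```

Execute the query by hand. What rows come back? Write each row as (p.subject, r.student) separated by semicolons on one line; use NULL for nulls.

(CS, Vik)

Evaluate left to right. First `classes p LEFT JOIN links q` on class_id: 6 row(s).
Then INNER JOIN `scores r` on rid: keep only rows whose q.rid appears in r.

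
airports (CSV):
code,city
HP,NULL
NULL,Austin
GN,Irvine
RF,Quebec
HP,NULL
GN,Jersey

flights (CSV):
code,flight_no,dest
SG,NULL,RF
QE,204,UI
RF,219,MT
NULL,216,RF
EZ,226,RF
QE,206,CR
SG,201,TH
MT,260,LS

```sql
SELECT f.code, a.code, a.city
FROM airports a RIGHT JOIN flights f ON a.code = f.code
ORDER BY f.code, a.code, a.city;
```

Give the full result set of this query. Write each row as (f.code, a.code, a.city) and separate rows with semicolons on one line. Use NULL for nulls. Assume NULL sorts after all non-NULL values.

(EZ, NULL, NULL); (MT, NULL, NULL); (QE, NULL, NULL); (QE, NULL, NULL); (RF, RF, Quebec); (SG, NULL, NULL); (SG, NULL, NULL); (NULL, NULL, NULL)

RIGHT JOIN keeps every row from `flights`; unmatched rows get NULL for `airports`'s columns.
Matching on a.code = f.code. A NULL in a compared column never satisfies the condition.
- code=HP: no matching f row.
- code=NULL: no matching f row.
- code=GN: no matching f row.
- code=RF: 1 matching f row(s), so 1 row(s) emitted.
- code=HP: no matching f row.
- code=GN: no matching f row.
- 7 f row(s) had no a match → kept, a columns NULL.
After projecting and ordering:
f.code | a.code | a.city
EZ | NULL | NULL
MT | NULL | NULL
QE | NULL | NULL
QE | NULL | NULL
RF | RF | Quebec
SG | NULL | NULL
SG | NULL | NULL
NULL | NULL | NULL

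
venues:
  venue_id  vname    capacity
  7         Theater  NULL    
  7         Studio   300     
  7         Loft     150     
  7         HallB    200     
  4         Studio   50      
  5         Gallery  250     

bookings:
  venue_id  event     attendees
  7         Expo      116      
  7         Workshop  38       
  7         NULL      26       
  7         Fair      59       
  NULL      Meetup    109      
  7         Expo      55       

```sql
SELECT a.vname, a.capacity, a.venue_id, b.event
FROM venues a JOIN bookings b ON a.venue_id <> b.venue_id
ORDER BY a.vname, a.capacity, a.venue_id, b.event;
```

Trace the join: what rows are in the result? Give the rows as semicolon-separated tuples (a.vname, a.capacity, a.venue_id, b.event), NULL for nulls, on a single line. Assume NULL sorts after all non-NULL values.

INNER JOIN keeps only pairs where the ON condition holds.
Matching on a.venue_id <> b.venue_id. A NULL in a compared column never satisfies the condition.
Matched pairs: 10.

(Gallery, 250, 5, Expo); (Gallery, 250, 5, Expo); (Gallery, 250, 5, Fair); (Gallery, 250, 5, Workshop); (Gallery, 250, 5, NULL); (Studio, 50, 4, Expo); (Studio, 50, 4, Expo); (Studio, 50, 4, Fair); (Studio, 50, 4, Workshop); (Studio, 50, 4, NULL)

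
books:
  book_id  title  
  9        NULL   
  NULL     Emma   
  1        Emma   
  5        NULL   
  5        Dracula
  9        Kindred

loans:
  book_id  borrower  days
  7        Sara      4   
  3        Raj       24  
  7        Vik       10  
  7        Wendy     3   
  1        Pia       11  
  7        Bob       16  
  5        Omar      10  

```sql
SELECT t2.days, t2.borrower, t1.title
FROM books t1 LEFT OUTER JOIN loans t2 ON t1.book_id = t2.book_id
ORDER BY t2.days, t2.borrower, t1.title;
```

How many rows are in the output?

LEFT JOIN keeps every row from `books`; unmatched rows get NULL for `loans`'s columns.
Matching on t1.book_id = t2.book_id. A NULL in a compared column never satisfies the condition.
- t1[0] book_id=9 → no match; kept with NULLs on the t2 side.
- t1[1] book_id=NULL → no match; kept with NULLs on the t2 side.
- t1[2] book_id=1 → 1 match(es) in t2 → 1 row(s).
- t1[3] book_id=5 → 1 match(es) in t2 → 1 row(s).
- t1[4] book_id=5 → 1 match(es) in t2 → 1 row(s).
- t1[5] book_id=9 → no match; kept with NULLs on the t2 side.
Total: 3 matched + 3 padded = 6 rows.

6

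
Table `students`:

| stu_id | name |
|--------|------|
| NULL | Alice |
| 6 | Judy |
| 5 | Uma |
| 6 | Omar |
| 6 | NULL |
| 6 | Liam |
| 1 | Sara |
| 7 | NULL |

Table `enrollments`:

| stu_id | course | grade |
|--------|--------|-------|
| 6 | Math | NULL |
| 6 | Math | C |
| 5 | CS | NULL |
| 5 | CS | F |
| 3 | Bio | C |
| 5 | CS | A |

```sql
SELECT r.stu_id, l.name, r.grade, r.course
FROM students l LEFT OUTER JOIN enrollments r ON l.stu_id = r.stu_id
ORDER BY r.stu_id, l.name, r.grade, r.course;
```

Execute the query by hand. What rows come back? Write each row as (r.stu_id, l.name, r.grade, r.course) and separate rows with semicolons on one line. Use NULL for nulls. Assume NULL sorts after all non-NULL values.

LEFT JOIN keeps every row from `students`; unmatched rows get NULL for `enrollments`'s columns.
Matching on l.stu_id = r.stu_id. A NULL in a compared column never satisfies the condition.
- l (stu_id=NULL) has no partner → padded with NULL.
- l (stu_id=6) pairs with 2 row(s) of r.
- l (stu_id=5) pairs with 3 row(s) of r.
- l (stu_id=6) pairs with 2 row(s) of r.
- l (stu_id=6) pairs with 2 row(s) of r.
- l (stu_id=6) pairs with 2 row(s) of r.
- l (stu_id=1) has no partner → padded with NULL.
- l (stu_id=7) has no partner → padded with NULL.

(5, Uma, A, CS); (5, Uma, F, CS); (5, Uma, NULL, CS); (6, Judy, C, Math); (6, Judy, NULL, Math); (6, Liam, C, Math); (6, Liam, NULL, Math); (6, Omar, C, Math); (6, Omar, NULL, Math); (6, NULL, C, Math); (6, NULL, NULL, Math); (NULL, Alice, NULL, NULL); (NULL, Sara, NULL, NULL); (NULL, NULL, NULL, NULL)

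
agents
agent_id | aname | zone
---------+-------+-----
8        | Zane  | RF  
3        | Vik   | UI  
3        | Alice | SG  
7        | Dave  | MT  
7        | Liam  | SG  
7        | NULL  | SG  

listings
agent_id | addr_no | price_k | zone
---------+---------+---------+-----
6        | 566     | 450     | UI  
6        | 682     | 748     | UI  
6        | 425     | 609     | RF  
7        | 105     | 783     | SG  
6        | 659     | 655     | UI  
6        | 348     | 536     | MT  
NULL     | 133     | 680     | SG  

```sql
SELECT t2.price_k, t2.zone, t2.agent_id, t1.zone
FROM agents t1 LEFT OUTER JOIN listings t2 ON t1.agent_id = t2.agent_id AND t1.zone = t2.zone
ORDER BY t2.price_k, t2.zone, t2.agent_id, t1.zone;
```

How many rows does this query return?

6

LEFT JOIN keeps every row from `agents`; unmatched rows get NULL for `listings`'s columns.
Matching on t1.agent_id = t2.agent_id AND t1.zone = t2.zone. A NULL in a compared column never satisfies the condition.
- t1 row (agent_id=8, zone=RF): no match → kept, t2 columns NULL.
- t1 row (agent_id=3, zone=UI): no match → kept, t2 columns NULL.
- t1 row (agent_id=3, zone=SG): no match → kept, t2 columns NULL.
- t1 row (agent_id=7, zone=MT): no match → kept, t2 columns NULL.
- t1 row (agent_id=7, zone=SG): matches 1 t2 row(s) → 1 output row(s).
- t1 row (agent_id=7, zone=SG): matches 1 t2 row(s) → 1 output row(s).
Total: 2 matched + 4 padded = 6 rows.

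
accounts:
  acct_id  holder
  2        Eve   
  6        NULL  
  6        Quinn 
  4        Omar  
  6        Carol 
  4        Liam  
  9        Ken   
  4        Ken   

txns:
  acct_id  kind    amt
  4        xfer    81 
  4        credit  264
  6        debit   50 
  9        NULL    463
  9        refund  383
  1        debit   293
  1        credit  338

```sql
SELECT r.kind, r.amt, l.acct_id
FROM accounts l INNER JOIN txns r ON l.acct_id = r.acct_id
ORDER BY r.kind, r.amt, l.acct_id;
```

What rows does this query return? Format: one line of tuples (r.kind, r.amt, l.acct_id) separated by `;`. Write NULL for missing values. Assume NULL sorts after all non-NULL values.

INNER JOIN keeps only pairs where the ON condition holds.
Matching on l.acct_id = r.acct_id.
Matched pairs: 11.

(credit, 264, 4); (credit, 264, 4); (credit, 264, 4); (debit, 50, 6); (debit, 50, 6); (debit, 50, 6); (refund, 383, 9); (xfer, 81, 4); (xfer, 81, 4); (xfer, 81, 4); (NULL, 463, 9)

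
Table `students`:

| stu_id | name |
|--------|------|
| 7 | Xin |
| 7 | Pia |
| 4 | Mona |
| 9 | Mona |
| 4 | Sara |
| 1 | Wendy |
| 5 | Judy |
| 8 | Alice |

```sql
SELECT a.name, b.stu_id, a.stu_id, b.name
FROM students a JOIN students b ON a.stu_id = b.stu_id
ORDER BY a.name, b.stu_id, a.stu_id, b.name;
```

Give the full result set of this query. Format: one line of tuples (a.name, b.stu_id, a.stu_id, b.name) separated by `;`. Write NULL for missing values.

INNER JOIN keeps only pairs where the ON condition holds.
Matching on a.stu_id = b.stu_id.
- a row (stu_id=7): matches 2 b row(s) → 2 output row(s).
- a row (stu_id=7): matches 2 b row(s) → 2 output row(s).
- a row (stu_id=4): matches 2 b row(s) → 2 output row(s).
- a row (stu_id=9): matches 1 b row(s) → 1 output row(s).
- a row (stu_id=4): matches 2 b row(s) → 2 output row(s).
- a row (stu_id=1): matches 1 b row(s) → 1 output row(s).
- a row (stu_id=5): matches 1 b row(s) → 1 output row(s).
- a row (stu_id=8): matches 1 b row(s) → 1 output row(s).

(Alice, 8, 8, Alice); (Judy, 5, 5, Judy); (Mona, 4, 4, Mona); (Mona, 4, 4, Sara); (Mona, 9, 9, Mona); (Pia, 7, 7, Pia); (Pia, 7, 7, Xin); (Sara, 4, 4, Mona); (Sara, 4, 4, Sara); (Wendy, 1, 1, Wendy); (Xin, 7, 7, Pia); (Xin, 7, 7, Xin)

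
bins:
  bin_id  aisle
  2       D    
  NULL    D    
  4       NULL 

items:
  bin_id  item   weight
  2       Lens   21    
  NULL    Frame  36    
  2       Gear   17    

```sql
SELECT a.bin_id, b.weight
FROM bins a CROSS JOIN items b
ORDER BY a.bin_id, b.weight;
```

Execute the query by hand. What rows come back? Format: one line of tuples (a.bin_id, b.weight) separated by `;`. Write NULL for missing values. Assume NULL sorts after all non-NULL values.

CROSS JOIN pairs every row of `bins` with every row of `items`: 3 × 3 = 9 rows.
After projecting and ordering:
a.bin_id | b.weight
2 | 17
2 | 21
2 | 36
4 | 17
4 | 21
4 | 36
NULL | 17
NULL | 21
NULL | 36

(2, 17); (2, 21); (2, 36); (4, 17); (4, 21); (4, 36); (NULL, 17); (NULL, 21); (NULL, 36)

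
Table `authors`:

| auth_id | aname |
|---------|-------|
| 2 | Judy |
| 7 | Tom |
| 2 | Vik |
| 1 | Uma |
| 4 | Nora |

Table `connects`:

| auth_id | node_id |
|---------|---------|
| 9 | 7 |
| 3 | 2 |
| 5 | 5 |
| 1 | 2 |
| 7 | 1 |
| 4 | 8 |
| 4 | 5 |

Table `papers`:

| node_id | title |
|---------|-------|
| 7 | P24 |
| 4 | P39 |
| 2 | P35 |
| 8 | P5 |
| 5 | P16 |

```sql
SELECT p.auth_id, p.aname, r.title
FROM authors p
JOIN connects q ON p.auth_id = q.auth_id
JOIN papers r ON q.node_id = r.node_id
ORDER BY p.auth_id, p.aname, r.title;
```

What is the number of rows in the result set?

3

Step 1 — p INNER JOIN q on auth_id → 4 row(s).
Then INNER JOIN `papers r` on node_id: keep only rows whose q.node_id appears in r.
Result: 3 row(s).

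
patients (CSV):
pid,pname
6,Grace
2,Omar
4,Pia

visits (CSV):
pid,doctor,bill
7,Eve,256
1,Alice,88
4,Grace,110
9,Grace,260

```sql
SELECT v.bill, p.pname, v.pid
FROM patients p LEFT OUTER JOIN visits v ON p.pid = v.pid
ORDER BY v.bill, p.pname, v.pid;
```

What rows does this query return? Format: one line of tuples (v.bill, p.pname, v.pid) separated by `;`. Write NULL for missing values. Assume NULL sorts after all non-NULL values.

(110, Pia, 4); (NULL, Grace, NULL); (NULL, Omar, NULL)

LEFT JOIN keeps every row from `patients`; unmatched rows get NULL for `visits`'s columns.
Matching on p.pid = v.pid.
Matched pairs: 1; unmatched p rows kept: 2.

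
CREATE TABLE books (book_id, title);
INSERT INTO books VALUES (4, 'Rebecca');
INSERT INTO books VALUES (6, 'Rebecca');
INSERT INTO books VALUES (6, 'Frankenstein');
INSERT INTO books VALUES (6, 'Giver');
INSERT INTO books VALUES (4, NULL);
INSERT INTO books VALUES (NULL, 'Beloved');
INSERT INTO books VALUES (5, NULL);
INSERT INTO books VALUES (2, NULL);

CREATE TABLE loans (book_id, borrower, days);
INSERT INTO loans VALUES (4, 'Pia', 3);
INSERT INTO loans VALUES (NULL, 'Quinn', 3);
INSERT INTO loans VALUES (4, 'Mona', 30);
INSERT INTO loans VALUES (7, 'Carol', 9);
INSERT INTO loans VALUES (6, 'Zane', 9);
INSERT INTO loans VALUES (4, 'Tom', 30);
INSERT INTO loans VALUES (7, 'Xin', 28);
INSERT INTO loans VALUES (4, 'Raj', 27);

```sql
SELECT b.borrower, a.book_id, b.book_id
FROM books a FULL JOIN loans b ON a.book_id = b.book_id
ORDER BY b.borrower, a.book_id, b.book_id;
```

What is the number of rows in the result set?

17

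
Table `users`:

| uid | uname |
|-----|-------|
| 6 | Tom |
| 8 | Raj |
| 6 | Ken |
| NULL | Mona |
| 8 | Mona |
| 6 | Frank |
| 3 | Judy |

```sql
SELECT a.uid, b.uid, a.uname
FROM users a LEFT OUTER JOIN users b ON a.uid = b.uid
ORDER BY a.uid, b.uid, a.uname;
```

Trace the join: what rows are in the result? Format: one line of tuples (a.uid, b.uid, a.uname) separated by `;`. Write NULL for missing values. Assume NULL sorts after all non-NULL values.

LEFT JOIN keeps every row from `users a`; unmatched rows get NULL for `users b`'s columns.
Matching on a.uid = b.uid. A NULL in a compared column never satisfies the condition.
- uid=6: 3 matching b row(s), so 3 row(s) emitted.
- uid=8: 2 matching b row(s), so 2 row(s) emitted.
- uid=6: 3 matching b row(s), so 3 row(s) emitted.
- uid=NULL: no b row matches, row kept with b columns NULL.
- uid=8: 2 matching b row(s), so 2 row(s) emitted.
- uid=6: 3 matching b row(s), so 3 row(s) emitted.
- uid=3: 1 matching b row(s), so 1 row(s) emitted.

(3, 3, Judy); (6, 6, Frank); (6, 6, Frank); (6, 6, Frank); (6, 6, Ken); (6, 6, Ken); (6, 6, Ken); (6, 6, Tom); (6, 6, Tom); (6, 6, Tom); (8, 8, Mona); (8, 8, Mona); (8, 8, Raj); (8, 8, Raj); (NULL, NULL, Mona)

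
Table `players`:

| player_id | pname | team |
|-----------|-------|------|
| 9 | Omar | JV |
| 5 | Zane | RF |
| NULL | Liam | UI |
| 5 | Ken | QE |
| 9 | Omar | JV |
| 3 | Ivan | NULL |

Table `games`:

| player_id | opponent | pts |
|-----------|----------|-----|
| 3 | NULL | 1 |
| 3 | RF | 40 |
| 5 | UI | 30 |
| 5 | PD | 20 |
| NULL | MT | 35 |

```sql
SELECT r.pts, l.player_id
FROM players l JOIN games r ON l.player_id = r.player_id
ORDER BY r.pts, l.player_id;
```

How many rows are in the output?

INNER JOIN keeps only pairs where the ON condition holds.
Matching on l.player_id = r.player_id. A NULL in a compared column never satisfies the condition.
- l[0] player_id=9 → no match; dropped.
- l[1] player_id=5 → 2 match(es) in r → 2 row(s).
- l[2] player_id=NULL → no match; dropped.
- l[3] player_id=5 → 2 match(es) in r → 2 row(s).
- l[4] player_id=9 → no match; dropped.
- l[5] player_id=3 → 2 match(es) in r → 2 row(s).
Total: 6 rows.

6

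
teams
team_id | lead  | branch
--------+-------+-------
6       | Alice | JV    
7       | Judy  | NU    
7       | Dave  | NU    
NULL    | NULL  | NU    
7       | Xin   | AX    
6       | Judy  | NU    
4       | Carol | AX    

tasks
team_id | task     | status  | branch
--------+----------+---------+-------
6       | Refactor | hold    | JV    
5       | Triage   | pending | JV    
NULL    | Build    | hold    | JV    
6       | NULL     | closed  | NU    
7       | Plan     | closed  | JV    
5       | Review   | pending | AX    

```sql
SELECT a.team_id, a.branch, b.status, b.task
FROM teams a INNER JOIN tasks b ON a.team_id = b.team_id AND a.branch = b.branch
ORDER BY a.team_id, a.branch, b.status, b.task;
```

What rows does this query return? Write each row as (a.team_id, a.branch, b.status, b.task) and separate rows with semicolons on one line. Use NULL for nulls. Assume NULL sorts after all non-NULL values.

INNER JOIN keeps only pairs where the ON condition holds.
Matching on a.team_id = b.team_id AND a.branch = b.branch. A NULL in a compared column never satisfies the condition.
Matched pairs: 2.

(6, JV, hold, Refactor); (6, NU, closed, NULL)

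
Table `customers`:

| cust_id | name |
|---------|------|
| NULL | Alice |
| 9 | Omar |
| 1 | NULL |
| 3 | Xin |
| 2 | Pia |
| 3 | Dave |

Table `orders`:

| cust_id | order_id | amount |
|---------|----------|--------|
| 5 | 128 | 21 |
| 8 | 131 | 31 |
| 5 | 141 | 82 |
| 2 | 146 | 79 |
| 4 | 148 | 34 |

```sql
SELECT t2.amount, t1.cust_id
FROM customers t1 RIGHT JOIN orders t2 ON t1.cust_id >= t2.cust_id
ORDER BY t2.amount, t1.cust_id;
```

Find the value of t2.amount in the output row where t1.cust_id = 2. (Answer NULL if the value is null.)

RIGHT JOIN keeps every row from `orders`; unmatched rows get NULL for `customers`'s columns.
Matching on t1.cust_id >= t2.cust_id. A NULL in a compared column never satisfies the condition.
- t1 (cust_id=NULL) has no partner in t2.
- t1 (cust_id=9) pairs with 5 row(s) of t2.
- t1 (cust_id=1) has no partner in t2.
- t1 (cust_id=3) pairs with 1 row(s) of t2.
- t1 (cust_id=2) pairs with 1 row(s) of t2.
- t1 (cust_id=3) pairs with 1 row(s) of t2.
- every t2 row matched at least one t1 row.

79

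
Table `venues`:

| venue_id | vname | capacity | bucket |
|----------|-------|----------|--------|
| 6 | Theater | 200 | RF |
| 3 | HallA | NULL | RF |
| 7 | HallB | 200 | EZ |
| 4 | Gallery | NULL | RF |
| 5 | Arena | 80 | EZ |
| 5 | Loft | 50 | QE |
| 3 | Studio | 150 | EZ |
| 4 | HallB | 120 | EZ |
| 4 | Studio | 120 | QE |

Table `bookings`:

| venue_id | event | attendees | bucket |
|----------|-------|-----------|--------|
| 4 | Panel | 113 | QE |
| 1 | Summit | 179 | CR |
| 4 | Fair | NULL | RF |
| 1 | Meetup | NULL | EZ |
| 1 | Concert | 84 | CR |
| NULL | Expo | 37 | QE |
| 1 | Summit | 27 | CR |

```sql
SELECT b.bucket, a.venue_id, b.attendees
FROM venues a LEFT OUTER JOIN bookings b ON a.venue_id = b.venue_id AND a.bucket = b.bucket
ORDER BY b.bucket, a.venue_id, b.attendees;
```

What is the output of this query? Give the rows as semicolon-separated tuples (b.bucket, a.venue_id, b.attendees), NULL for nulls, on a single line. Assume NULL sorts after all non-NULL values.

(QE, 4, 113); (RF, 4, NULL); (NULL, 3, NULL); (NULL, 3, NULL); (NULL, 4, NULL); (NULL, 5, NULL); (NULL, 5, NULL); (NULL, 6, NULL); (NULL, 7, NULL)

LEFT JOIN keeps every row from `venues`; unmatched rows get NULL for `bookings`'s columns.
Matching on a.venue_id = b.venue_id AND a.bucket = b.bucket. A NULL in a compared column never satisfies the condition.
- venue_id=6, bucket=RF: no b row matches, row kept with b columns NULL.
- venue_id=3, bucket=RF: no b row matches, row kept with b columns NULL.
- venue_id=7, bucket=EZ: no b row matches, row kept with b columns NULL.
- venue_id=4, bucket=RF: 1 matching b row(s), so 1 row(s) emitted.
- venue_id=5, bucket=EZ: no b row matches, row kept with b columns NULL.
- venue_id=5, bucket=QE: no b row matches, row kept with b columns NULL.
- venue_id=3, bucket=EZ: no b row matches, row kept with b columns NULL.
- venue_id=4, bucket=EZ: no b row matches, row kept with b columns NULL.
- venue_id=4, bucket=QE: 1 matching b row(s), so 1 row(s) emitted.
After projecting and ordering:
b.bucket | a.venue_id | b.attendees
QE | 4 | 113
RF | 4 | NULL
NULL | 3 | NULL
NULL | 3 | NULL
NULL | 4 | NULL
NULL | 5 | NULL
NULL | 5 | NULL
NULL | 6 | NULL
NULL | 7 | NULL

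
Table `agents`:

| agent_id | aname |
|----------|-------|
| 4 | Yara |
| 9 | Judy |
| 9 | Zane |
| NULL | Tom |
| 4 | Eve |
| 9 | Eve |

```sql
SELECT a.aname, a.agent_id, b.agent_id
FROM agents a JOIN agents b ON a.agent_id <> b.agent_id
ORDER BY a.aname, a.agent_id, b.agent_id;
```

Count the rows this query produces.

12

INNER JOIN keeps only pairs where the ON condition holds.
Matching on a.agent_id <> b.agent_id. A NULL in a compared column never satisfies the condition.
- agent_id=4: 3 matching b row(s), so 3 row(s) emitted.
- agent_id=9: 2 matching b row(s), so 2 row(s) emitted.
- agent_id=9: 2 matching b row(s), so 2 row(s) emitted.
- agent_id=NULL: no matching b row, dropped.
- agent_id=4: 3 matching b row(s), so 3 row(s) emitted.
- agent_id=9: 2 matching b row(s), so 2 row(s) emitted.
Total: 12 rows.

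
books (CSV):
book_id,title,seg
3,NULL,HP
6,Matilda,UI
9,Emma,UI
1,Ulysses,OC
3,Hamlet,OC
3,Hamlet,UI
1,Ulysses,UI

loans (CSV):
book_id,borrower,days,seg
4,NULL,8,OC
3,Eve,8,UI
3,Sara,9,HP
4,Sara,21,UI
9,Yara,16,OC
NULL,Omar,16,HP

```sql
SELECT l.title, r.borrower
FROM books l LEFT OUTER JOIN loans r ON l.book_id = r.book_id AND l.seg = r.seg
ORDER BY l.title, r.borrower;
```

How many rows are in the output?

LEFT JOIN keeps every row from `books`; unmatched rows get NULL for `loans`'s columns.
Matching on l.book_id = r.book_id AND l.seg = r.seg. A NULL in a compared column never satisfies the condition.
- l row (book_id=3, seg=HP): matches 1 r row(s) → 1 output row(s).
- l row (book_id=6, seg=UI): no match → kept, r columns NULL.
- l row (book_id=9, seg=UI): no match → kept, r columns NULL.
- l row (book_id=1, seg=OC): no match → kept, r columns NULL.
- l row (book_id=3, seg=OC): no match → kept, r columns NULL.
- l row (book_id=3, seg=UI): matches 1 r row(s) → 1 output row(s).
- l row (book_id=1, seg=UI): no match → kept, r columns NULL.
Total: 2 matched + 5 padded = 7 rows.

7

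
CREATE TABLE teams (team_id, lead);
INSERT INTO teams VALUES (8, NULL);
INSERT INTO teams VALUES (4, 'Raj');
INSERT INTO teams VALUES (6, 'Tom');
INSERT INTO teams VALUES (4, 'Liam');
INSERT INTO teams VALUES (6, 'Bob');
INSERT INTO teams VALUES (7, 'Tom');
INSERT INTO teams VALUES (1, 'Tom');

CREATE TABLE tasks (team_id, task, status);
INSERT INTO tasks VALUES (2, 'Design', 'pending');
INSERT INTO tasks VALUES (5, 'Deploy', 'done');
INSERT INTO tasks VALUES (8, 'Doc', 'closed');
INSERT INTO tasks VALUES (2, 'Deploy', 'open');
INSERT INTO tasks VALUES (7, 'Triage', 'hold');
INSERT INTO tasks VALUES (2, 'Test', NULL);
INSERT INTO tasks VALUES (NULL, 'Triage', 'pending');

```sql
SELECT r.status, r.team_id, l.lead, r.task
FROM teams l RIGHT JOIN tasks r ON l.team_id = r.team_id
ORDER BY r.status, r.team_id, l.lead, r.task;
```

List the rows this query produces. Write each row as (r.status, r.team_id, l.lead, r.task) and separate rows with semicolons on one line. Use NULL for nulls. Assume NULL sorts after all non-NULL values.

RIGHT JOIN keeps every row from `tasks`; unmatched rows get NULL for `teams`'s columns.
Matching on l.team_id = r.team_id. A NULL in a compared column never satisfies the condition.
- l[0] team_id=8 → 1 match(es) in r → 1 row(s).
- l[1] team_id=4 → no match.
- l[2] team_id=6 → no match.
- l[3] team_id=4 → no match.
- l[4] team_id=6 → no match.
- l[5] team_id=7 → 1 match(es) in r → 1 row(s).
- l[6] team_id=1 → no match.
- 5 row(s) from r found no l partner → padded with NULL.
After projecting and ordering:
r.status | r.team_id | l.lead | r.task
closed | 8 | NULL | Doc
done | 5 | NULL | Deploy
hold | 7 | Tom | Triage
open | 2 | NULL | Deploy
pending | 2 | NULL | Design
pending | NULL | NULL | Triage
NULL | 2 | NULL | Test

(closed, 8, NULL, Doc); (done, 5, NULL, Deploy); (hold, 7, Tom, Triage); (open, 2, NULL, Deploy); (pending, 2, NULL, Design); (pending, NULL, NULL, Triage); (NULL, 2, NULL, Test)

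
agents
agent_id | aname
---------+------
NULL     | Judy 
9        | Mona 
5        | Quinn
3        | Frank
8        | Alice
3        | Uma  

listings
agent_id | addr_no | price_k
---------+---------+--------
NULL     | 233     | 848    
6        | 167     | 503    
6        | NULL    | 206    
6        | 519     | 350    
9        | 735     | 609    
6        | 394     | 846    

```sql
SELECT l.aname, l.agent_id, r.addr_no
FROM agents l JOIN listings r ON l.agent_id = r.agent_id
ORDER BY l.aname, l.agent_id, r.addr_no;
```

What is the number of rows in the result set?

1

INNER JOIN keeps only pairs where the ON condition holds.
Matching on l.agent_id = r.agent_id. A NULL in a compared column never satisfies the condition.
- agent_id=NULL: no matching r row, dropped.
- agent_id=9: 1 matching r row(s), so 1 row(s) emitted.
- agent_id=5: no matching r row, dropped.
- agent_id=3: no matching r row, dropped.
- agent_id=8: no matching r row, dropped.
- agent_id=3: no matching r row, dropped.
Total: 1 rows.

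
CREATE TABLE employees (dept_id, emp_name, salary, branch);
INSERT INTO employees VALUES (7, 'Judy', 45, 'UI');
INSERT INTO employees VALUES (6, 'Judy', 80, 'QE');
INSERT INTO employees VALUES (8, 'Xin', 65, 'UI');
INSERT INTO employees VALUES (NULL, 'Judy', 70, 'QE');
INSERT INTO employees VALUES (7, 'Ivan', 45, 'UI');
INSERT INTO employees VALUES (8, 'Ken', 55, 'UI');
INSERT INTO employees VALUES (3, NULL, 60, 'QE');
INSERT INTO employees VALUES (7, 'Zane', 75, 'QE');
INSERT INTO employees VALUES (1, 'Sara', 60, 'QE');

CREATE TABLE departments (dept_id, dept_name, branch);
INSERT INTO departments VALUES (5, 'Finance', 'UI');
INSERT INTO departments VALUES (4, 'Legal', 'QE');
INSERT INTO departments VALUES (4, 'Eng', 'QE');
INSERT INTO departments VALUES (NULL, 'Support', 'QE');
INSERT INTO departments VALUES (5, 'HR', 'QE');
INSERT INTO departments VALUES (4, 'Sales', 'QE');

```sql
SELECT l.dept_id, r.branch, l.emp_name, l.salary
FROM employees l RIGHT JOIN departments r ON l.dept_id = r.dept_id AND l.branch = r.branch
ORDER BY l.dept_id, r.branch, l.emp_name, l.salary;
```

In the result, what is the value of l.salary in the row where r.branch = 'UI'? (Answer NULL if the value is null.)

NULL

RIGHT JOIN keeps every row from `departments`; unmatched rows get NULL for `employees`'s columns.
Matching on l.dept_id = r.dept_id AND l.branch = r.branch. A NULL in a compared column never satisfies the condition.
- l[0] dept_id=7, branch=UI → no match.
- l[1] dept_id=6, branch=QE → no match.
- l[2] dept_id=8, branch=UI → no match.
- l[3] dept_id=NULL, branch=QE → no match.
- l[4] dept_id=7, branch=UI → no match.
- l[5] dept_id=8, branch=UI → no match.
- l[6] dept_id=3, branch=QE → no match.
- l[7] dept_id=7, branch=QE → no match.
- l[8] dept_id=1, branch=QE → no match.
- plus 6 unmatched r row(s), each kept with NULL l columns.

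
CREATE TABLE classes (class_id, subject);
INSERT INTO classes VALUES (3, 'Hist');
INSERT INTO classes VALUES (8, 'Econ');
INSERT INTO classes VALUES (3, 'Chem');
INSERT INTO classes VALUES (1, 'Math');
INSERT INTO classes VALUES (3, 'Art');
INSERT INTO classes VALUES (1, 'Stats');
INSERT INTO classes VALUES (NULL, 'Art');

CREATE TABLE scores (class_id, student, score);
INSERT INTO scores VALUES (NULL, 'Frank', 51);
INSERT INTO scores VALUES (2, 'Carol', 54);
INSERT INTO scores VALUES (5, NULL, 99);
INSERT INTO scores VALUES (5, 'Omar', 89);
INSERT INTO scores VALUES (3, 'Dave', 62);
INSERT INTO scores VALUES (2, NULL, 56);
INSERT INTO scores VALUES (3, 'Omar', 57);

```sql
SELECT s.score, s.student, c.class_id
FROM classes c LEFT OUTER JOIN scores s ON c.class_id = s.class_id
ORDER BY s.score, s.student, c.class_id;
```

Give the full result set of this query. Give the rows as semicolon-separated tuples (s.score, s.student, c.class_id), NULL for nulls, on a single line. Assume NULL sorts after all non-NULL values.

(57, Omar, 3); (57, Omar, 3); (57, Omar, 3); (62, Dave, 3); (62, Dave, 3); (62, Dave, 3); (NULL, NULL, 1); (NULL, NULL, 1); (NULL, NULL, 8); (NULL, NULL, NULL)

LEFT JOIN keeps every row from `classes`; unmatched rows get NULL for `scores`'s columns.
Matching on c.class_id = s.class_id. A NULL in a compared column never satisfies the condition.
- c (class_id=3) pairs with 2 row(s) of s.
- c (class_id=8) has no partner → padded with NULL.
- c (class_id=3) pairs with 2 row(s) of s.
- c (class_id=1) has no partner → padded with NULL.
- c (class_id=3) pairs with 2 row(s) of s.
- c (class_id=1) has no partner → padded with NULL.
- c (class_id=NULL) has no partner → padded with NULL.
After projecting and ordering:
s.score | s.student | c.class_id
57 | Omar | 3
57 | Omar | 3
57 | Omar | 3
62 | Dave | 3
62 | Dave | 3
62 | Dave | 3
NULL | NULL | 1
NULL | NULL | 1
NULL | NULL | 8
NULL | NULL | NULL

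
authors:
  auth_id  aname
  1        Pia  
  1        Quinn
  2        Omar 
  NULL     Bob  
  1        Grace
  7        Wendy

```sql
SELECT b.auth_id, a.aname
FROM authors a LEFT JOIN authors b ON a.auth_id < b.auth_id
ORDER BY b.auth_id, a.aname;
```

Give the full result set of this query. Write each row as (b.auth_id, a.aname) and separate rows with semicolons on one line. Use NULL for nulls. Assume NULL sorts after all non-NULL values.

(2, Grace); (2, Pia); (2, Quinn); (7, Grace); (7, Omar); (7, Pia); (7, Quinn); (NULL, Bob); (NULL, Wendy)

LEFT JOIN keeps every row from `authors a`; unmatched rows get NULL for `authors b`'s columns.
Matching on a.auth_id < b.auth_id. A NULL in a compared column never satisfies the condition.
Matched pairs: 7; unmatched a rows kept: 2.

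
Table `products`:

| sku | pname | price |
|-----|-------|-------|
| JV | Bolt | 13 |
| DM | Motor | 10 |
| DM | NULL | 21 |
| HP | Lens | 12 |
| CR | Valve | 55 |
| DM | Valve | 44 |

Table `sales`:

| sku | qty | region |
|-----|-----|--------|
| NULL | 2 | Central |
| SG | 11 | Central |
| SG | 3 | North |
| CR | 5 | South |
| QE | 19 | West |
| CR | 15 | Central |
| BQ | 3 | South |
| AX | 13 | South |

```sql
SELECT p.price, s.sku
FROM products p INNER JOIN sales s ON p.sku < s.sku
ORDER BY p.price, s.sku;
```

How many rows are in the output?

INNER JOIN keeps only pairs where the ON condition holds.
Matching on p.sku < s.sku. A NULL in a compared column never satisfies the condition.
Matched pairs: 18.
Total: 18 rows.

18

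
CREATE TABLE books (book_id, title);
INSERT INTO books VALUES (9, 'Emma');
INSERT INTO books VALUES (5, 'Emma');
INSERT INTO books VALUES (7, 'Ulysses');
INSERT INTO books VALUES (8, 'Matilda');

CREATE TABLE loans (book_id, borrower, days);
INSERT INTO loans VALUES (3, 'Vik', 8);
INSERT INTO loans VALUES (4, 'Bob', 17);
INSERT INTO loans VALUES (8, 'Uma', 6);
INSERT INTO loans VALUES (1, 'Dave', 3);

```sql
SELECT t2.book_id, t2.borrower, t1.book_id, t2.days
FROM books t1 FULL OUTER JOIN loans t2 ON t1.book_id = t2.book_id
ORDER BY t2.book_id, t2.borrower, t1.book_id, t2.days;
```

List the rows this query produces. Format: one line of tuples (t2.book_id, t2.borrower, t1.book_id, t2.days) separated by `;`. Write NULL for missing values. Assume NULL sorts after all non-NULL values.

FULL OUTER JOIN keeps every row from both sides; unmatched rows get NULL for the other side's columns.
Matching on t1.book_id = t2.book_id.
Matched pairs: 1; unmatched t1 rows kept: 3; unmatched t2 rows kept: 3.

(1, Dave, NULL, 3); (3, Vik, NULL, 8); (4, Bob, NULL, 17); (8, Uma, 8, 6); (NULL, NULL, 5, NULL); (NULL, NULL, 7, NULL); (NULL, NULL, 9, NULL)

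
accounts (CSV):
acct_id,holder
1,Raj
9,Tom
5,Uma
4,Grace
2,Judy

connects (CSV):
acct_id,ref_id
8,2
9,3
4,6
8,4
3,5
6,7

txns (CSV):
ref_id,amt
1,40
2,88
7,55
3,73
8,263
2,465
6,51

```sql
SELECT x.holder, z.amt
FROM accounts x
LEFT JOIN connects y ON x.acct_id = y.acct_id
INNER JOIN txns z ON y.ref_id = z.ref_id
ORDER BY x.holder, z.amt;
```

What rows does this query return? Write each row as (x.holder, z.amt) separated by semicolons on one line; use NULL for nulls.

(Grace, 51); (Tom, 73)

Evaluate left to right. First `accounts x LEFT JOIN connects y` on acct_id: 5 row(s).
Then INNER JOIN `txns z` on ref_id: keep only rows whose y.ref_id appears in z.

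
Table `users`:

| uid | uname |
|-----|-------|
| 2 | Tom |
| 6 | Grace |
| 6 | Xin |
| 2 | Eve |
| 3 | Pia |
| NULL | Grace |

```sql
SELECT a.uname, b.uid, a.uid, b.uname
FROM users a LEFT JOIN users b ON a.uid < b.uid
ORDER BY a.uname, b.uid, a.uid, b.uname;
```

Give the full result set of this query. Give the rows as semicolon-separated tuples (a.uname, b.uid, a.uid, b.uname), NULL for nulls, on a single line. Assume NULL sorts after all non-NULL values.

(Eve, 3, 2, Pia); (Eve, 6, 2, Grace); (Eve, 6, 2, Xin); (Grace, NULL, 6, NULL); (Grace, NULL, NULL, NULL); (Pia, 6, 3, Grace); (Pia, 6, 3, Xin); (Tom, 3, 2, Pia); (Tom, 6, 2, Grace); (Tom, 6, 2, Xin); (Xin, NULL, 6, NULL)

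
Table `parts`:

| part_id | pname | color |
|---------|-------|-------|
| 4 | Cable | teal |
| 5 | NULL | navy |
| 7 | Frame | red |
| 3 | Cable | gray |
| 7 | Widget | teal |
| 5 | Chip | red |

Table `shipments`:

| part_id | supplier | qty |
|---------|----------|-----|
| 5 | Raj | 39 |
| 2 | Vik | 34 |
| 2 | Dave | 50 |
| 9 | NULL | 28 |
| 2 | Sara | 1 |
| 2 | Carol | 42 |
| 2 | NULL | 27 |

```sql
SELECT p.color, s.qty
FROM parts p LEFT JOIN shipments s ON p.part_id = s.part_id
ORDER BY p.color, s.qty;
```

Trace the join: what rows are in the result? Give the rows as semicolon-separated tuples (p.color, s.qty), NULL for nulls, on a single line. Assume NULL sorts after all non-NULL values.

LEFT JOIN keeps every row from `parts`; unmatched rows get NULL for `shipments`'s columns.
Matching on p.part_id = s.part_id.
- p[0] part_id=4 → no match; kept with NULLs on the s side.
- p[1] part_id=5 → 1 match(es) in s → 1 row(s).
- p[2] part_id=7 → no match; kept with NULLs on the s side.
- p[3] part_id=3 → no match; kept with NULLs on the s side.
- p[4] part_id=7 → no match; kept with NULLs on the s side.
- p[5] part_id=5 → 1 match(es) in s → 1 row(s).
After projecting and ordering:
p.color | s.qty
gray | NULL
navy | 39
red | 39
red | NULL
teal | NULL
teal | NULL

(gray, NULL); (navy, 39); (red, 39); (red, NULL); (teal, NULL); (teal, NULL)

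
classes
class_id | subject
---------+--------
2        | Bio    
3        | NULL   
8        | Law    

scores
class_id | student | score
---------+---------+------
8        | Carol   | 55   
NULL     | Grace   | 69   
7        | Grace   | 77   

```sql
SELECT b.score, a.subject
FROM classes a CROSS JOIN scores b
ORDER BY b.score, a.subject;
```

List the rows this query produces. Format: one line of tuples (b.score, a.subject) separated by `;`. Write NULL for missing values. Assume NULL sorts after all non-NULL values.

CROSS JOIN pairs every row of `classes` with every row of `scores`: 3 × 3 = 9 rows.

(55, Bio); (55, Law); (55, NULL); (69, Bio); (69, Law); (69, NULL); (77, Bio); (77, Law); (77, NULL)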